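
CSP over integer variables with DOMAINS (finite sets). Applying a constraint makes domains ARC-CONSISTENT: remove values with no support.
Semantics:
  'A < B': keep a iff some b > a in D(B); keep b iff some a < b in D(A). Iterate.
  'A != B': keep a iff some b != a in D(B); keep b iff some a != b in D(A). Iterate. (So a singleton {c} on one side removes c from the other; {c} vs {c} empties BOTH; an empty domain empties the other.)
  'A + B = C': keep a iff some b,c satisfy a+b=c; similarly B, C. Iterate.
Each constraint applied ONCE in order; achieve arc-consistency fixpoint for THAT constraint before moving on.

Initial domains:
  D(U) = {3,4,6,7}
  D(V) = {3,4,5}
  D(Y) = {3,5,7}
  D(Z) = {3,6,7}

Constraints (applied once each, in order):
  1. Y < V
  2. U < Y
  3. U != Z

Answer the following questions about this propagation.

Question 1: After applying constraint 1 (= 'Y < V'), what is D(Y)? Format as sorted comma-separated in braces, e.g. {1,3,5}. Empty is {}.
Constraint 1 (Y < V) on D(Y)={3,5,7} D(V)={3,4,5}: Y {3,5,7}->{3}; V {3,4,5}->{4,5}
So after constraint 1: D(Y) = {3}

Answer: {3}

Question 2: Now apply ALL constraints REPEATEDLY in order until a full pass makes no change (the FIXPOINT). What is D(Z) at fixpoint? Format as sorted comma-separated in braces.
pass 0 (initial): D(Z)={3,6,7}
pass 1: U {3,4,6,7}->{}; V {3,4,5}->{4,5}; Y {3,5,7}->{}; Z {3,6,7}->{}
pass 2: V {4,5}->{}
pass 3: no change
Fixpoint after 3 passes: D(Z) = {}

Answer: {}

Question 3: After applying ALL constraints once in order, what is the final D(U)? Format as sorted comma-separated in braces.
Answer: {}

Derivation:
Constraint 1 (Y < V) on D(Y)={3,5,7} D(V)={3,4,5}: Y {3,5,7}->{3}; V {3,4,5}->{4,5}
Constraint 2 (U < Y) on D(U)={3,4,6,7} D(Y)={3}: U {3,4,6,7}->{}; Y {3}->{}
Constraint 3 (U != Z) on D(U)={} D(Z)={3,6,7}: Z {3,6,7}->{}
So after all 3 constraints: D(U) = {}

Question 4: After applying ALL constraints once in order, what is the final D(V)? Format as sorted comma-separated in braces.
Constraint 1 (Y < V) on D(Y)={3,5,7} D(V)={3,4,5}: Y {3,5,7}->{3}; V {3,4,5}->{4,5}
Constraint 2 (U < Y) on D(U)={3,4,6,7} D(Y)={3}: U {3,4,6,7}->{}; Y {3}->{}
Constraint 3 (U != Z) on D(U)={} D(Z)={3,6,7}: Z {3,6,7}->{}
So after all 3 constraints: D(V) = {4,5}

Answer: {4,5}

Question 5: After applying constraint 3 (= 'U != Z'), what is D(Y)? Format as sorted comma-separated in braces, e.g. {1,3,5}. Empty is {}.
Answer: {}

Derivation:
Constraint 1 (Y < V) on D(Y)={3,5,7} D(V)={3,4,5}: Y {3,5,7}->{3}; V {3,4,5}->{4,5}
Constraint 2 (U < Y) on D(U)={3,4,6,7} D(Y)={3}: U {3,4,6,7}->{}; Y {3}->{}
Constraint 3 (U != Z) on D(U)={} D(Z)={3,6,7}: Z {3,6,7}->{}
So after constraint 3: D(Y) = {}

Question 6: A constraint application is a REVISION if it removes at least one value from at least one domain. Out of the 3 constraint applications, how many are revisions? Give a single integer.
Answer: 3

Derivation:
Constraint 1 (Y < V) on D(Y)={3,5,7} D(V)={3,4,5}: Y {3,5,7}->{3}; V {3,4,5}->{4,5} => REVISION
Constraint 2 (U < Y) on D(U)={3,4,6,7} D(Y)={3}: U {3,4,6,7}->{}; Y {3}->{} => REVISION
Constraint 3 (U != Z) on D(U)={} D(Z)={3,6,7}: Z {3,6,7}->{} => REVISION
Total revisions = 3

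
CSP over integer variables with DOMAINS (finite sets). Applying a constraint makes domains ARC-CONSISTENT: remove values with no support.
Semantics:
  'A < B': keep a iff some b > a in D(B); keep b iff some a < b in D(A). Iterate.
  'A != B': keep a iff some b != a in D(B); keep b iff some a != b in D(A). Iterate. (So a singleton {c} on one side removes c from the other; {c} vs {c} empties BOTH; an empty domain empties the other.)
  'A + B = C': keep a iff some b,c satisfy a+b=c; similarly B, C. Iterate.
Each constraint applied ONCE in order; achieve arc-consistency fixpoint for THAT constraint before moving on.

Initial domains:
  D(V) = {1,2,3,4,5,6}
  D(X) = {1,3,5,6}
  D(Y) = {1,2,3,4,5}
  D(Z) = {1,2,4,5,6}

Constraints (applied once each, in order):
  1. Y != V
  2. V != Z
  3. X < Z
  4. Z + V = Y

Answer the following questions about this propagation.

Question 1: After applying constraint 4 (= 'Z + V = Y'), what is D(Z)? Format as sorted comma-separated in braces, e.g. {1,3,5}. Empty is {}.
Constraint 1 (Y != V) on D(Y)={1,2,3,4,5} D(V)={1,2,3,4,5,6}: no change
Constraint 2 (V != Z) on D(V)={1,2,3,4,5,6} D(Z)={1,2,4,5,6}: no change
Constraint 3 (X < Z) on D(X)={1,3,5,6} D(Z)={1,2,4,5,6}: X {1,3,5,6}->{1,3,5}; Z {1,2,4,5,6}->{2,4,5,6}
Constraint 4 (Z + V = Y) on D(Z)={2,4,5,6} D(V)={1,2,3,4,5,6} D(Y)={1,2,3,4,5}: Z {2,4,5,6}->{2,4}; V {1,2,3,4,5,6}->{1,2,3}; Y {1,2,3,4,5}->{3,4,5}
So after constraint 4: D(Z) = {2,4}

Answer: {2,4}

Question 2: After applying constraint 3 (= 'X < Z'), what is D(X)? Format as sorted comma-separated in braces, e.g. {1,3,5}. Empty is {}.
Constraint 1 (Y != V) on D(Y)={1,2,3,4,5} D(V)={1,2,3,4,5,6}: no change
Constraint 2 (V != Z) on D(V)={1,2,3,4,5,6} D(Z)={1,2,4,5,6}: no change
Constraint 3 (X < Z) on D(X)={1,3,5,6} D(Z)={1,2,4,5,6}: X {1,3,5,6}->{1,3,5}; Z {1,2,4,5,6}->{2,4,5,6}
So after constraint 3: D(X) = {1,3,5}

Answer: {1,3,5}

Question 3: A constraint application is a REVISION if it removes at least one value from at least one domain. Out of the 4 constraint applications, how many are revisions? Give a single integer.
Answer: 2

Derivation:
Constraint 1 (Y != V) on D(Y)={1,2,3,4,5} D(V)={1,2,3,4,5,6}: no change => not a revision
Constraint 2 (V != Z) on D(V)={1,2,3,4,5,6} D(Z)={1,2,4,5,6}: no change => not a revision
Constraint 3 (X < Z) on D(X)={1,3,5,6} D(Z)={1,2,4,5,6}: X {1,3,5,6}->{1,3,5}; Z {1,2,4,5,6}->{2,4,5,6} => REVISION
Constraint 4 (Z + V = Y) on D(Z)={2,4,5,6} D(V)={1,2,3,4,5,6} D(Y)={1,2,3,4,5}: Z {2,4,5,6}->{2,4}; V {1,2,3,4,5,6}->{1,2,3}; Y {1,2,3,4,5}->{3,4,5} => REVISION
Total revisions = 2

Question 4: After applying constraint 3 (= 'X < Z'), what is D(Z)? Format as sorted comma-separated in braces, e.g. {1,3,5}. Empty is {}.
Constraint 1 (Y != V) on D(Y)={1,2,3,4,5} D(V)={1,2,3,4,5,6}: no change
Constraint 2 (V != Z) on D(V)={1,2,3,4,5,6} D(Z)={1,2,4,5,6}: no change
Constraint 3 (X < Z) on D(X)={1,3,5,6} D(Z)={1,2,4,5,6}: X {1,3,5,6}->{1,3,5}; Z {1,2,4,5,6}->{2,4,5,6}
So after constraint 3: D(Z) = {2,4,5,6}

Answer: {2,4,5,6}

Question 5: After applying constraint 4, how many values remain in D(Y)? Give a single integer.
Constraint 1 (Y != V) on D(Y)={1,2,3,4,5} D(V)={1,2,3,4,5,6}: no change
Constraint 2 (V != Z) on D(V)={1,2,3,4,5,6} D(Z)={1,2,4,5,6}: no change
Constraint 3 (X < Z) on D(X)={1,3,5,6} D(Z)={1,2,4,5,6}: X {1,3,5,6}->{1,3,5}; Z {1,2,4,5,6}->{2,4,5,6}
Constraint 4 (Z + V = Y) on D(Z)={2,4,5,6} D(V)={1,2,3,4,5,6} D(Y)={1,2,3,4,5}: Z {2,4,5,6}->{2,4}; V {1,2,3,4,5,6}->{1,2,3}; Y {1,2,3,4,5}->{3,4,5}
So after constraint 4: D(Y)={3,4,5}, size = 3

Answer: 3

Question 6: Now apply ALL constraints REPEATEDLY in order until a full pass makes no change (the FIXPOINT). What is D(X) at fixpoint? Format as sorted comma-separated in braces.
Answer: {1,3}

Derivation:
pass 0 (initial): D(X)={1,3,5,6}
pass 1: V {1,2,3,4,5,6}->{1,2,3}; X {1,3,5,6}->{1,3,5}; Y {1,2,3,4,5}->{3,4,5}; Z {1,2,4,5,6}->{2,4}
pass 2: X {1,3,5}->{1,3}
pass 3: no change
Fixpoint after 3 passes: D(X) = {1,3}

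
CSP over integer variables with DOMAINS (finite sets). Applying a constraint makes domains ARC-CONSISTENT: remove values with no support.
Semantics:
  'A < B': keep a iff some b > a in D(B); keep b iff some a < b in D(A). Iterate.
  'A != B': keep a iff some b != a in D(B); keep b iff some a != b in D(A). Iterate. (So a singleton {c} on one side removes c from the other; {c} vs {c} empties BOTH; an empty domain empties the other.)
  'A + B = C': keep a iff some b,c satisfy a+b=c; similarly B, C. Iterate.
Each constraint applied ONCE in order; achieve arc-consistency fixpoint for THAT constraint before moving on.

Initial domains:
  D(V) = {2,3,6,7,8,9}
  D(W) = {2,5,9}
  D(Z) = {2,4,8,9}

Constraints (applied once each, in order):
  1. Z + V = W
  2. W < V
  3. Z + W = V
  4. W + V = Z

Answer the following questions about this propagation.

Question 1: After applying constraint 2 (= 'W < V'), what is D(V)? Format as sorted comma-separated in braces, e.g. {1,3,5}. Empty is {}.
Answer: {7}

Derivation:
Constraint 1 (Z + V = W) on D(Z)={2,4,8,9} D(V)={2,3,6,7,8,9} D(W)={2,5,9}: Z {2,4,8,9}->{2}; V {2,3,6,7,8,9}->{3,7}; W {2,5,9}->{5,9}
Constraint 2 (W < V) on D(W)={5,9} D(V)={3,7}: W {5,9}->{5}; V {3,7}->{7}
So after constraint 2: D(V) = {7}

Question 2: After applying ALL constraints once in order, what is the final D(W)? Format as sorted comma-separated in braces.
Answer: {}

Derivation:
Constraint 1 (Z + V = W) on D(Z)={2,4,8,9} D(V)={2,3,6,7,8,9} D(W)={2,5,9}: Z {2,4,8,9}->{2}; V {2,3,6,7,8,9}->{3,7}; W {2,5,9}->{5,9}
Constraint 2 (W < V) on D(W)={5,9} D(V)={3,7}: W {5,9}->{5}; V {3,7}->{7}
Constraint 3 (Z + W = V) on D(Z)={2} D(W)={5} D(V)={7}: no change
Constraint 4 (W + V = Z) on D(W)={5} D(V)={7} D(Z)={2}: W {5}->{}; V {7}->{}; Z {2}->{}
So after all 4 constraints: D(W) = {}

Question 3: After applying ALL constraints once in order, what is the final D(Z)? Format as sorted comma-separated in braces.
Answer: {}

Derivation:
Constraint 1 (Z + V = W) on D(Z)={2,4,8,9} D(V)={2,3,6,7,8,9} D(W)={2,5,9}: Z {2,4,8,9}->{2}; V {2,3,6,7,8,9}->{3,7}; W {2,5,9}->{5,9}
Constraint 2 (W < V) on D(W)={5,9} D(V)={3,7}: W {5,9}->{5}; V {3,7}->{7}
Constraint 3 (Z + W = V) on D(Z)={2} D(W)={5} D(V)={7}: no change
Constraint 4 (W + V = Z) on D(W)={5} D(V)={7} D(Z)={2}: W {5}->{}; V {7}->{}; Z {2}->{}
So after all 4 constraints: D(Z) = {}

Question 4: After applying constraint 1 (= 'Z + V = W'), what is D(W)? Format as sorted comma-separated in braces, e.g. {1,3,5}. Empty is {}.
Answer: {5,9}

Derivation:
Constraint 1 (Z + V = W) on D(Z)={2,4,8,9} D(V)={2,3,6,7,8,9} D(W)={2,5,9}: Z {2,4,8,9}->{2}; V {2,3,6,7,8,9}->{3,7}; W {2,5,9}->{5,9}
So after constraint 1: D(W) = {5,9}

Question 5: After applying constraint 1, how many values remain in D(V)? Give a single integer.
Answer: 2

Derivation:
Constraint 1 (Z + V = W) on D(Z)={2,4,8,9} D(V)={2,3,6,7,8,9} D(W)={2,5,9}: Z {2,4,8,9}->{2}; V {2,3,6,7,8,9}->{3,7}; W {2,5,9}->{5,9}
So after constraint 1: D(V)={3,7}, size = 2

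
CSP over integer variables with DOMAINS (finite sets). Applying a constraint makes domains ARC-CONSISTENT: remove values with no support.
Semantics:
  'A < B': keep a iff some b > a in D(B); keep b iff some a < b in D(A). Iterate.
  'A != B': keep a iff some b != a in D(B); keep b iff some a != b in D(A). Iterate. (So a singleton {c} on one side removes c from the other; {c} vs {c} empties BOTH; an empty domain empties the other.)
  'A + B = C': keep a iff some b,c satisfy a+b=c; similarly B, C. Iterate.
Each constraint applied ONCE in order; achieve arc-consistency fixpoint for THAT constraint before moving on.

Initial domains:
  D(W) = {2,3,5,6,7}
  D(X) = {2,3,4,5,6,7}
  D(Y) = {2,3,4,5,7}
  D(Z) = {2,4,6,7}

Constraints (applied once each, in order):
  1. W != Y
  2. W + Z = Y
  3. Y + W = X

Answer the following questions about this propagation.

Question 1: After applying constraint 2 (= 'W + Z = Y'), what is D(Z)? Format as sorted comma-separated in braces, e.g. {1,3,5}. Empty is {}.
Constraint 1 (W != Y) on D(W)={2,3,5,6,7} D(Y)={2,3,4,5,7}: no change
Constraint 2 (W + Z = Y) on D(W)={2,3,5,6,7} D(Z)={2,4,6,7} D(Y)={2,3,4,5,7}: W {2,3,5,6,7}->{2,3,5}; Z {2,4,6,7}->{2,4}; Y {2,3,4,5,7}->{4,5,7}
So after constraint 2: D(Z) = {2,4}

Answer: {2,4}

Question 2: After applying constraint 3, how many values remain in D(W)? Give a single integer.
Answer: 2

Derivation:
Constraint 1 (W != Y) on D(W)={2,3,5,6,7} D(Y)={2,3,4,5,7}: no change
Constraint 2 (W + Z = Y) on D(W)={2,3,5,6,7} D(Z)={2,4,6,7} D(Y)={2,3,4,5,7}: W {2,3,5,6,7}->{2,3,5}; Z {2,4,6,7}->{2,4}; Y {2,3,4,5,7}->{4,5,7}
Constraint 3 (Y + W = X) on D(Y)={4,5,7} D(W)={2,3,5} D(X)={2,3,4,5,6,7}: Y {4,5,7}->{4,5}; W {2,3,5}->{2,3}; X {2,3,4,5,6,7}->{6,7}
So after constraint 3: D(W)={2,3}, size = 2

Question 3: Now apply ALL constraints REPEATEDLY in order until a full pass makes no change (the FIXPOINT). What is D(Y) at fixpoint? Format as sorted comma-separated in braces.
pass 0 (initial): D(Y)={2,3,4,5,7}
pass 1: W {2,3,5,6,7}->{2,3}; X {2,3,4,5,6,7}->{6,7}; Y {2,3,4,5,7}->{4,5}; Z {2,4,6,7}->{2,4}
pass 2: Z {2,4}->{2}
pass 3: no change
Fixpoint after 3 passes: D(Y) = {4,5}

Answer: {4,5}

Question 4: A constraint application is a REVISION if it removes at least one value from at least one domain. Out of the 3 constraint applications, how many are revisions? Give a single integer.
Constraint 1 (W != Y) on D(W)={2,3,5,6,7} D(Y)={2,3,4,5,7}: no change => not a revision
Constraint 2 (W + Z = Y) on D(W)={2,3,5,6,7} D(Z)={2,4,6,7} D(Y)={2,3,4,5,7}: W {2,3,5,6,7}->{2,3,5}; Z {2,4,6,7}->{2,4}; Y {2,3,4,5,7}->{4,5,7} => REVISION
Constraint 3 (Y + W = X) on D(Y)={4,5,7} D(W)={2,3,5} D(X)={2,3,4,5,6,7}: Y {4,5,7}->{4,5}; W {2,3,5}->{2,3}; X {2,3,4,5,6,7}->{6,7} => REVISION
Total revisions = 2

Answer: 2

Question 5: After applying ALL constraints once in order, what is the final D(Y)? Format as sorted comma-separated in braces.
Constraint 1 (W != Y) on D(W)={2,3,5,6,7} D(Y)={2,3,4,5,7}: no change
Constraint 2 (W + Z = Y) on D(W)={2,3,5,6,7} D(Z)={2,4,6,7} D(Y)={2,3,4,5,7}: W {2,3,5,6,7}->{2,3,5}; Z {2,4,6,7}->{2,4}; Y {2,3,4,5,7}->{4,5,7}
Constraint 3 (Y + W = X) on D(Y)={4,5,7} D(W)={2,3,5} D(X)={2,3,4,5,6,7}: Y {4,5,7}->{4,5}; W {2,3,5}->{2,3}; X {2,3,4,5,6,7}->{6,7}
So after all 3 constraints: D(Y) = {4,5}

Answer: {4,5}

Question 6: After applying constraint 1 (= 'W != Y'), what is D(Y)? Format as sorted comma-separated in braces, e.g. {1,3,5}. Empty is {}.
Answer: {2,3,4,5,7}

Derivation:
Constraint 1 (W != Y) on D(W)={2,3,5,6,7} D(Y)={2,3,4,5,7}: no change
So after constraint 1: D(Y) = {2,3,4,5,7}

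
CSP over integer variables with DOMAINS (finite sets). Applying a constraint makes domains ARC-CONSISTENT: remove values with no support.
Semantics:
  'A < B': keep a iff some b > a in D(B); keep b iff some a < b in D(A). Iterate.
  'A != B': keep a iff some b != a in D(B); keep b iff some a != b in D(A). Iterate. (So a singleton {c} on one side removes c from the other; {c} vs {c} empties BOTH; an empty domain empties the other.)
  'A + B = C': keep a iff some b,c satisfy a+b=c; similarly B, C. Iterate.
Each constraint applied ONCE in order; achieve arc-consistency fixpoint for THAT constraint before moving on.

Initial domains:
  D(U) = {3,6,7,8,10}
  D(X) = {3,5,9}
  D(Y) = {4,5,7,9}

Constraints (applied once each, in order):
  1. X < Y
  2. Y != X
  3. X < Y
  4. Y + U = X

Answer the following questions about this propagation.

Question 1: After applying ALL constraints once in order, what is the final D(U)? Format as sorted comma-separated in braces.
Answer: {}

Derivation:
Constraint 1 (X < Y) on D(X)={3,5,9} D(Y)={4,5,7,9}: X {3,5,9}->{3,5}
Constraint 2 (Y != X) on D(Y)={4,5,7,9} D(X)={3,5}: no change
Constraint 3 (X < Y) on D(X)={3,5} D(Y)={4,5,7,9}: no change
Constraint 4 (Y + U = X) on D(Y)={4,5,7,9} D(U)={3,6,7,8,10} D(X)={3,5}: Y {4,5,7,9}->{}; U {3,6,7,8,10}->{}; X {3,5}->{}
So after all 4 constraints: D(U) = {}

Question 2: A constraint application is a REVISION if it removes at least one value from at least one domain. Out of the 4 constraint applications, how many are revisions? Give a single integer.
Constraint 1 (X < Y) on D(X)={3,5,9} D(Y)={4,5,7,9}: X {3,5,9}->{3,5} => REVISION
Constraint 2 (Y != X) on D(Y)={4,5,7,9} D(X)={3,5}: no change => not a revision
Constraint 3 (X < Y) on D(X)={3,5} D(Y)={4,5,7,9}: no change => not a revision
Constraint 4 (Y + U = X) on D(Y)={4,5,7,9} D(U)={3,6,7,8,10} D(X)={3,5}: Y {4,5,7,9}->{}; U {3,6,7,8,10}->{}; X {3,5}->{} => REVISION
Total revisions = 2

Answer: 2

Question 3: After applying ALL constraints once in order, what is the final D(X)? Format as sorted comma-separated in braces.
Constraint 1 (X < Y) on D(X)={3,5,9} D(Y)={4,5,7,9}: X {3,5,9}->{3,5}
Constraint 2 (Y != X) on D(Y)={4,5,7,9} D(X)={3,5}: no change
Constraint 3 (X < Y) on D(X)={3,5} D(Y)={4,5,7,9}: no change
Constraint 4 (Y + U = X) on D(Y)={4,5,7,9} D(U)={3,6,7,8,10} D(X)={3,5}: Y {4,5,7,9}->{}; U {3,6,7,8,10}->{}; X {3,5}->{}
So after all 4 constraints: D(X) = {}

Answer: {}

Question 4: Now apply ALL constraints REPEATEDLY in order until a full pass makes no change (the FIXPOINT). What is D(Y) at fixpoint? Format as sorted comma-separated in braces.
Answer: {}

Derivation:
pass 0 (initial): D(Y)={4,5,7,9}
pass 1: U {3,6,7,8,10}->{}; X {3,5,9}->{}; Y {4,5,7,9}->{}
pass 2: no change
Fixpoint after 2 passes: D(Y) = {}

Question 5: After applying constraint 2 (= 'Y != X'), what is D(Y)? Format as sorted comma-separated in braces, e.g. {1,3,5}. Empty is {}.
Answer: {4,5,7,9}

Derivation:
Constraint 1 (X < Y) on D(X)={3,5,9} D(Y)={4,5,7,9}: X {3,5,9}->{3,5}
Constraint 2 (Y != X) on D(Y)={4,5,7,9} D(X)={3,5}: no change
So after constraint 2: D(Y) = {4,5,7,9}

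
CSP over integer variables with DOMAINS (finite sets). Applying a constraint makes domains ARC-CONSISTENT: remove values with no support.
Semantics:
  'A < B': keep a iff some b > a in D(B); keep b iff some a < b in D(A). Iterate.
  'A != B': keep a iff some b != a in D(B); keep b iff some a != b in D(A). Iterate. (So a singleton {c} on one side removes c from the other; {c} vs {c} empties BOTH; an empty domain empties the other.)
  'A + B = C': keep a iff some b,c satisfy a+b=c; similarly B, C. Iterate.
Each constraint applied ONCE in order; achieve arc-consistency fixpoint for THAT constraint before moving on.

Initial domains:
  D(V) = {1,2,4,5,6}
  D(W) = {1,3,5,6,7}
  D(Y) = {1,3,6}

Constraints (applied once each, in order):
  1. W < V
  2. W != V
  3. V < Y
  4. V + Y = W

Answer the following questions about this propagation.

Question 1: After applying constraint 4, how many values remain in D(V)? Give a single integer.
Constraint 1 (W < V) on D(W)={1,3,5,6,7} D(V)={1,2,4,5,6}: W {1,3,5,6,7}->{1,3,5}; V {1,2,4,5,6}->{2,4,5,6}
Constraint 2 (W != V) on D(W)={1,3,5} D(V)={2,4,5,6}: no change
Constraint 3 (V < Y) on D(V)={2,4,5,6} D(Y)={1,3,6}: V {2,4,5,6}->{2,4,5}; Y {1,3,6}->{3,6}
Constraint 4 (V + Y = W) on D(V)={2,4,5} D(Y)={3,6} D(W)={1,3,5}: V {2,4,5}->{2}; Y {3,6}->{3}; W {1,3,5}->{5}
So after constraint 4: D(V)={2}, size = 1

Answer: 1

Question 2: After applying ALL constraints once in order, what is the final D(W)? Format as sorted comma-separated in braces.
Answer: {5}

Derivation:
Constraint 1 (W < V) on D(W)={1,3,5,6,7} D(V)={1,2,4,5,6}: W {1,3,5,6,7}->{1,3,5}; V {1,2,4,5,6}->{2,4,5,6}
Constraint 2 (W != V) on D(W)={1,3,5} D(V)={2,4,5,6}: no change
Constraint 3 (V < Y) on D(V)={2,4,5,6} D(Y)={1,3,6}: V {2,4,5,6}->{2,4,5}; Y {1,3,6}->{3,6}
Constraint 4 (V + Y = W) on D(V)={2,4,5} D(Y)={3,6} D(W)={1,3,5}: V {2,4,5}->{2}; Y {3,6}->{3}; W {1,3,5}->{5}
So after all 4 constraints: D(W) = {5}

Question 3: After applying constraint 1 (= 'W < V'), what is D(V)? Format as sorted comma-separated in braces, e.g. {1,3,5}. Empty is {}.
Answer: {2,4,5,6}

Derivation:
Constraint 1 (W < V) on D(W)={1,3,5,6,7} D(V)={1,2,4,5,6}: W {1,3,5,6,7}->{1,3,5}; V {1,2,4,5,6}->{2,4,5,6}
So after constraint 1: D(V) = {2,4,5,6}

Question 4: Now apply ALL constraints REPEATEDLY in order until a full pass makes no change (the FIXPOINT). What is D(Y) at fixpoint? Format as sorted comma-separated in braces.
pass 0 (initial): D(Y)={1,3,6}
pass 1: V {1,2,4,5,6}->{2}; W {1,3,5,6,7}->{5}; Y {1,3,6}->{3}
pass 2: V {2}->{}; W {5}->{}; Y {3}->{}
pass 3: no change
Fixpoint after 3 passes: D(Y) = {}

Answer: {}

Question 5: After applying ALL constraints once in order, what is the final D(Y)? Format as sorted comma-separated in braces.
Answer: {3}

Derivation:
Constraint 1 (W < V) on D(W)={1,3,5,6,7} D(V)={1,2,4,5,6}: W {1,3,5,6,7}->{1,3,5}; V {1,2,4,5,6}->{2,4,5,6}
Constraint 2 (W != V) on D(W)={1,3,5} D(V)={2,4,5,6}: no change
Constraint 3 (V < Y) on D(V)={2,4,5,6} D(Y)={1,3,6}: V {2,4,5,6}->{2,4,5}; Y {1,3,6}->{3,6}
Constraint 4 (V + Y = W) on D(V)={2,4,5} D(Y)={3,6} D(W)={1,3,5}: V {2,4,5}->{2}; Y {3,6}->{3}; W {1,3,5}->{5}
So after all 4 constraints: D(Y) = {3}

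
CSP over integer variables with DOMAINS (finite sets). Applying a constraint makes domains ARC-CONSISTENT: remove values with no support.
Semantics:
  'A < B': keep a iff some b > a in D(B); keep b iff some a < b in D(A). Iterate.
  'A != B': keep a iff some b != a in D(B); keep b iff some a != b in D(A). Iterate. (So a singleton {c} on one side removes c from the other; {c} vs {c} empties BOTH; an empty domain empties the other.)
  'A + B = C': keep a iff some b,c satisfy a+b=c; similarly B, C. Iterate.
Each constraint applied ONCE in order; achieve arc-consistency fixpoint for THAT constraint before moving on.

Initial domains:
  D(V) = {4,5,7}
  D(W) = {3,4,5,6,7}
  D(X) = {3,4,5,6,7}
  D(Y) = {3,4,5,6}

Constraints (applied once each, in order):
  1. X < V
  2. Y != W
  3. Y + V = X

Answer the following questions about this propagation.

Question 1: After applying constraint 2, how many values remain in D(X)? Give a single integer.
Constraint 1 (X < V) on D(X)={3,4,5,6,7} D(V)={4,5,7}: X {3,4,5,6,7}->{3,4,5,6}
Constraint 2 (Y != W) on D(Y)={3,4,5,6} D(W)={3,4,5,6,7}: no change
So after constraint 2: D(X)={3,4,5,6}, size = 4

Answer: 4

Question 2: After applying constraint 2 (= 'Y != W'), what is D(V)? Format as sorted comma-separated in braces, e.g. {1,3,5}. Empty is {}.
Constraint 1 (X < V) on D(X)={3,4,5,6,7} D(V)={4,5,7}: X {3,4,5,6,7}->{3,4,5,6}
Constraint 2 (Y != W) on D(Y)={3,4,5,6} D(W)={3,4,5,6,7}: no change
So after constraint 2: D(V) = {4,5,7}

Answer: {4,5,7}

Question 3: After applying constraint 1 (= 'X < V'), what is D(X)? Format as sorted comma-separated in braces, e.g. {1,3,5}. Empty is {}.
Constraint 1 (X < V) on D(X)={3,4,5,6,7} D(V)={4,5,7}: X {3,4,5,6,7}->{3,4,5,6}
So after constraint 1: D(X) = {3,4,5,6}

Answer: {3,4,5,6}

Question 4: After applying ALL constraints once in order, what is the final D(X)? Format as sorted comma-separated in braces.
Answer: {}

Derivation:
Constraint 1 (X < V) on D(X)={3,4,5,6,7} D(V)={4,5,7}: X {3,4,5,6,7}->{3,4,5,6}
Constraint 2 (Y != W) on D(Y)={3,4,5,6} D(W)={3,4,5,6,7}: no change
Constraint 3 (Y + V = X) on D(Y)={3,4,5,6} D(V)={4,5,7} D(X)={3,4,5,6}: Y {3,4,5,6}->{}; V {4,5,7}->{}; X {3,4,5,6}->{}
So after all 3 constraints: D(X) = {}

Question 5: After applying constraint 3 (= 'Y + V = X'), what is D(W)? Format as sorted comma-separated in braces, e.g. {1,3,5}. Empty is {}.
Constraint 1 (X < V) on D(X)={3,4,5,6,7} D(V)={4,5,7}: X {3,4,5,6,7}->{3,4,5,6}
Constraint 2 (Y != W) on D(Y)={3,4,5,6} D(W)={3,4,5,6,7}: no change
Constraint 3 (Y + V = X) on D(Y)={3,4,5,6} D(V)={4,5,7} D(X)={3,4,5,6}: Y {3,4,5,6}->{}; V {4,5,7}->{}; X {3,4,5,6}->{}
So after constraint 3: D(W) = {3,4,5,6,7}

Answer: {3,4,5,6,7}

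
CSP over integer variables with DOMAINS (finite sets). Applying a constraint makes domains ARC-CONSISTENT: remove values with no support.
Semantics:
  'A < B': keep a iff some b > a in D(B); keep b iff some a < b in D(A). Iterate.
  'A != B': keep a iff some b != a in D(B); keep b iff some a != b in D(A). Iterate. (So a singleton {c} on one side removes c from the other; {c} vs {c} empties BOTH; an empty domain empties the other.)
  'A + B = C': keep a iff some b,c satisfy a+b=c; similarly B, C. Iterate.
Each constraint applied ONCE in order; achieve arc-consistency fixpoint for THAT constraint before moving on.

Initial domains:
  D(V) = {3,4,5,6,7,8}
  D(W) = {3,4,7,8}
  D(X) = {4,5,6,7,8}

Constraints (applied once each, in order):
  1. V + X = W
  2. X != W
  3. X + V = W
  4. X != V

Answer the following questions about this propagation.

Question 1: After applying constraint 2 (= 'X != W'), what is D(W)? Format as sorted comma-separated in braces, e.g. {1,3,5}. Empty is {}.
Answer: {7,8}

Derivation:
Constraint 1 (V + X = W) on D(V)={3,4,5,6,7,8} D(X)={4,5,6,7,8} D(W)={3,4,7,8}: V {3,4,5,6,7,8}->{3,4}; X {4,5,6,7,8}->{4,5}; W {3,4,7,8}->{7,8}
Constraint 2 (X != W) on D(X)={4,5} D(W)={7,8}: no change
So after constraint 2: D(W) = {7,8}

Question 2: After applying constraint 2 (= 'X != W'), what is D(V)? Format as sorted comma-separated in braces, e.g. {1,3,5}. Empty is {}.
Answer: {3,4}

Derivation:
Constraint 1 (V + X = W) on D(V)={3,4,5,6,7,8} D(X)={4,5,6,7,8} D(W)={3,4,7,8}: V {3,4,5,6,7,8}->{3,4}; X {4,5,6,7,8}->{4,5}; W {3,4,7,8}->{7,8}
Constraint 2 (X != W) on D(X)={4,5} D(W)={7,8}: no change
So after constraint 2: D(V) = {3,4}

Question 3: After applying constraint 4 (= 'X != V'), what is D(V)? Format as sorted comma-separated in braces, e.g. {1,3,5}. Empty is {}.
Answer: {3,4}

Derivation:
Constraint 1 (V + X = W) on D(V)={3,4,5,6,7,8} D(X)={4,5,6,7,8} D(W)={3,4,7,8}: V {3,4,5,6,7,8}->{3,4}; X {4,5,6,7,8}->{4,5}; W {3,4,7,8}->{7,8}
Constraint 2 (X != W) on D(X)={4,5} D(W)={7,8}: no change
Constraint 3 (X + V = W) on D(X)={4,5} D(V)={3,4} D(W)={7,8}: no change
Constraint 4 (X != V) on D(X)={4,5} D(V)={3,4}: no change
So after constraint 4: D(V) = {3,4}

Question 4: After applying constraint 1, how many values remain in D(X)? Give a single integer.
Answer: 2

Derivation:
Constraint 1 (V + X = W) on D(V)={3,4,5,6,7,8} D(X)={4,5,6,7,8} D(W)={3,4,7,8}: V {3,4,5,6,7,8}->{3,4}; X {4,5,6,7,8}->{4,5}; W {3,4,7,8}->{7,8}
So after constraint 1: D(X)={4,5}, size = 2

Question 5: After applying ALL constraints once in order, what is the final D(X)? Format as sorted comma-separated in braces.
Constraint 1 (V + X = W) on D(V)={3,4,5,6,7,8} D(X)={4,5,6,7,8} D(W)={3,4,7,8}: V {3,4,5,6,7,8}->{3,4}; X {4,5,6,7,8}->{4,5}; W {3,4,7,8}->{7,8}
Constraint 2 (X != W) on D(X)={4,5} D(W)={7,8}: no change
Constraint 3 (X + V = W) on D(X)={4,5} D(V)={3,4} D(W)={7,8}: no change
Constraint 4 (X != V) on D(X)={4,5} D(V)={3,4}: no change
So after all 4 constraints: D(X) = {4,5}

Answer: {4,5}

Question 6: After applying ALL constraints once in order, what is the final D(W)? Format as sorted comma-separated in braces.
Constraint 1 (V + X = W) on D(V)={3,4,5,6,7,8} D(X)={4,5,6,7,8} D(W)={3,4,7,8}: V {3,4,5,6,7,8}->{3,4}; X {4,5,6,7,8}->{4,5}; W {3,4,7,8}->{7,8}
Constraint 2 (X != W) on D(X)={4,5} D(W)={7,8}: no change
Constraint 3 (X + V = W) on D(X)={4,5} D(V)={3,4} D(W)={7,8}: no change
Constraint 4 (X != V) on D(X)={4,5} D(V)={3,4}: no change
So after all 4 constraints: D(W) = {7,8}

Answer: {7,8}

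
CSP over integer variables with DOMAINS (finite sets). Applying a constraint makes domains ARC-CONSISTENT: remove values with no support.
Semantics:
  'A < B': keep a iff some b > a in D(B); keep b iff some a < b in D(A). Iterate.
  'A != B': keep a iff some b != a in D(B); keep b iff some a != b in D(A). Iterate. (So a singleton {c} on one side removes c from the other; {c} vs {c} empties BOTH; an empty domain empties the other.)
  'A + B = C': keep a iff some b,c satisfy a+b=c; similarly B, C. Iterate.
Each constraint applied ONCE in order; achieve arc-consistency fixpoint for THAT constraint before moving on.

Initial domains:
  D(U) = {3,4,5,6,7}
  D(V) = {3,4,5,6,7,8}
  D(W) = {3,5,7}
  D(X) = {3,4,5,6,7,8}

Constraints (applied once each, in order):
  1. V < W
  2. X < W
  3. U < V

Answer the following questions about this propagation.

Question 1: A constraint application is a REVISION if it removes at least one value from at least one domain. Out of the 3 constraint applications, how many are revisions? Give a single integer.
Answer: 3

Derivation:
Constraint 1 (V < W) on D(V)={3,4,5,6,7,8} D(W)={3,5,7}: V {3,4,5,6,7,8}->{3,4,5,6}; W {3,5,7}->{5,7} => REVISION
Constraint 2 (X < W) on D(X)={3,4,5,6,7,8} D(W)={5,7}: X {3,4,5,6,7,8}->{3,4,5,6} => REVISION
Constraint 3 (U < V) on D(U)={3,4,5,6,7} D(V)={3,4,5,6}: U {3,4,5,6,7}->{3,4,5}; V {3,4,5,6}->{4,5,6} => REVISION
Total revisions = 3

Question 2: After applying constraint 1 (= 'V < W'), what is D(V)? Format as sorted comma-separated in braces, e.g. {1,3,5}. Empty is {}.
Constraint 1 (V < W) on D(V)={3,4,5,6,7,8} D(W)={3,5,7}: V {3,4,5,6,7,8}->{3,4,5,6}; W {3,5,7}->{5,7}
So after constraint 1: D(V) = {3,4,5,6}

Answer: {3,4,5,6}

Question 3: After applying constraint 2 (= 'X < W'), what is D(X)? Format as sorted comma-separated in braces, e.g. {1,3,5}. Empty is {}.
Answer: {3,4,5,6}

Derivation:
Constraint 1 (V < W) on D(V)={3,4,5,6,7,8} D(W)={3,5,7}: V {3,4,5,6,7,8}->{3,4,5,6}; W {3,5,7}->{5,7}
Constraint 2 (X < W) on D(X)={3,4,5,6,7,8} D(W)={5,7}: X {3,4,5,6,7,8}->{3,4,5,6}
So after constraint 2: D(X) = {3,4,5,6}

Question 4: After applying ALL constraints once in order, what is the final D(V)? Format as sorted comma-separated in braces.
Answer: {4,5,6}

Derivation:
Constraint 1 (V < W) on D(V)={3,4,5,6,7,8} D(W)={3,5,7}: V {3,4,5,6,7,8}->{3,4,5,6}; W {3,5,7}->{5,7}
Constraint 2 (X < W) on D(X)={3,4,5,6,7,8} D(W)={5,7}: X {3,4,5,6,7,8}->{3,4,5,6}
Constraint 3 (U < V) on D(U)={3,4,5,6,7} D(V)={3,4,5,6}: U {3,4,5,6,7}->{3,4,5}; V {3,4,5,6}->{4,5,6}
So after all 3 constraints: D(V) = {4,5,6}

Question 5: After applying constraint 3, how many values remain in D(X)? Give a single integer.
Answer: 4

Derivation:
Constraint 1 (V < W) on D(V)={3,4,5,6,7,8} D(W)={3,5,7}: V {3,4,5,6,7,8}->{3,4,5,6}; W {3,5,7}->{5,7}
Constraint 2 (X < W) on D(X)={3,4,5,6,7,8} D(W)={5,7}: X {3,4,5,6,7,8}->{3,4,5,6}
Constraint 3 (U < V) on D(U)={3,4,5,6,7} D(V)={3,4,5,6}: U {3,4,5,6,7}->{3,4,5}; V {3,4,5,6}->{4,5,6}
So after constraint 3: D(X)={3,4,5,6}, size = 4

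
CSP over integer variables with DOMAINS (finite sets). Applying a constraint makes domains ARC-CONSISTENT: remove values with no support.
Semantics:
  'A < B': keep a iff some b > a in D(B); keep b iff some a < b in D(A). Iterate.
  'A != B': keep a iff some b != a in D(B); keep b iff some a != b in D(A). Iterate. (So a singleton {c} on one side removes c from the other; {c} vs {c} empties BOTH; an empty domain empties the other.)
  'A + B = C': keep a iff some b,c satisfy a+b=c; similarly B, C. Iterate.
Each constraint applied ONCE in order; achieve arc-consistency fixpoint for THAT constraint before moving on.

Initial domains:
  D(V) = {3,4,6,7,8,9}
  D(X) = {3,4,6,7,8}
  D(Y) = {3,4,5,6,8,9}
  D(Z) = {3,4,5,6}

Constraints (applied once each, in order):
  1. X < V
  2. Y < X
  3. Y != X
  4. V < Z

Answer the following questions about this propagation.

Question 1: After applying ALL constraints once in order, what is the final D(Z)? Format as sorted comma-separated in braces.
Constraint 1 (X < V) on D(X)={3,4,6,7,8} D(V)={3,4,6,7,8,9}: V {3,4,6,7,8,9}->{4,6,7,8,9}
Constraint 2 (Y < X) on D(Y)={3,4,5,6,8,9} D(X)={3,4,6,7,8}: Y {3,4,5,6,8,9}->{3,4,5,6}; X {3,4,6,7,8}->{4,6,7,8}
Constraint 3 (Y != X) on D(Y)={3,4,5,6} D(X)={4,6,7,8}: no change
Constraint 4 (V < Z) on D(V)={4,6,7,8,9} D(Z)={3,4,5,6}: V {4,6,7,8,9}->{4}; Z {3,4,5,6}->{5,6}
So after all 4 constraints: D(Z) = {5,6}

Answer: {5,6}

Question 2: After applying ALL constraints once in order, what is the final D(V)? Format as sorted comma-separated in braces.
Answer: {4}

Derivation:
Constraint 1 (X < V) on D(X)={3,4,6,7,8} D(V)={3,4,6,7,8,9}: V {3,4,6,7,8,9}->{4,6,7,8,9}
Constraint 2 (Y < X) on D(Y)={3,4,5,6,8,9} D(X)={3,4,6,7,8}: Y {3,4,5,6,8,9}->{3,4,5,6}; X {3,4,6,7,8}->{4,6,7,8}
Constraint 3 (Y != X) on D(Y)={3,4,5,6} D(X)={4,6,7,8}: no change
Constraint 4 (V < Z) on D(V)={4,6,7,8,9} D(Z)={3,4,5,6}: V {4,6,7,8,9}->{4}; Z {3,4,5,6}->{5,6}
So after all 4 constraints: D(V) = {4}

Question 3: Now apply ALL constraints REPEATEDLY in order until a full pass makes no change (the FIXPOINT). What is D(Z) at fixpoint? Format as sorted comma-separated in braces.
Answer: {}

Derivation:
pass 0 (initial): D(Z)={3,4,5,6}
pass 1: V {3,4,6,7,8,9}->{4}; X {3,4,6,7,8}->{4,6,7,8}; Y {3,4,5,6,8,9}->{3,4,5,6}; Z {3,4,5,6}->{5,6}
pass 2: V {4}->{}; X {4,6,7,8}->{}; Y {3,4,5,6}->{}; Z {5,6}->{}
pass 3: no change
Fixpoint after 3 passes: D(Z) = {}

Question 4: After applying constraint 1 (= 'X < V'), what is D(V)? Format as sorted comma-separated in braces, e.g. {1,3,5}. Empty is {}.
Answer: {4,6,7,8,9}

Derivation:
Constraint 1 (X < V) on D(X)={3,4,6,7,8} D(V)={3,4,6,7,8,9}: V {3,4,6,7,8,9}->{4,6,7,8,9}
So after constraint 1: D(V) = {4,6,7,8,9}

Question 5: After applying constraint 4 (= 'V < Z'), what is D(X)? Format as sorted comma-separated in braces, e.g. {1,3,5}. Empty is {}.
Constraint 1 (X < V) on D(X)={3,4,6,7,8} D(V)={3,4,6,7,8,9}: V {3,4,6,7,8,9}->{4,6,7,8,9}
Constraint 2 (Y < X) on D(Y)={3,4,5,6,8,9} D(X)={3,4,6,7,8}: Y {3,4,5,6,8,9}->{3,4,5,6}; X {3,4,6,7,8}->{4,6,7,8}
Constraint 3 (Y != X) on D(Y)={3,4,5,6} D(X)={4,6,7,8}: no change
Constraint 4 (V < Z) on D(V)={4,6,7,8,9} D(Z)={3,4,5,6}: V {4,6,7,8,9}->{4}; Z {3,4,5,6}->{5,6}
So after constraint 4: D(X) = {4,6,7,8}

Answer: {4,6,7,8}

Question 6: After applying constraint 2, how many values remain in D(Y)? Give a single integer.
Answer: 4

Derivation:
Constraint 1 (X < V) on D(X)={3,4,6,7,8} D(V)={3,4,6,7,8,9}: V {3,4,6,7,8,9}->{4,6,7,8,9}
Constraint 2 (Y < X) on D(Y)={3,4,5,6,8,9} D(X)={3,4,6,7,8}: Y {3,4,5,6,8,9}->{3,4,5,6}; X {3,4,6,7,8}->{4,6,7,8}
So after constraint 2: D(Y)={3,4,5,6}, size = 4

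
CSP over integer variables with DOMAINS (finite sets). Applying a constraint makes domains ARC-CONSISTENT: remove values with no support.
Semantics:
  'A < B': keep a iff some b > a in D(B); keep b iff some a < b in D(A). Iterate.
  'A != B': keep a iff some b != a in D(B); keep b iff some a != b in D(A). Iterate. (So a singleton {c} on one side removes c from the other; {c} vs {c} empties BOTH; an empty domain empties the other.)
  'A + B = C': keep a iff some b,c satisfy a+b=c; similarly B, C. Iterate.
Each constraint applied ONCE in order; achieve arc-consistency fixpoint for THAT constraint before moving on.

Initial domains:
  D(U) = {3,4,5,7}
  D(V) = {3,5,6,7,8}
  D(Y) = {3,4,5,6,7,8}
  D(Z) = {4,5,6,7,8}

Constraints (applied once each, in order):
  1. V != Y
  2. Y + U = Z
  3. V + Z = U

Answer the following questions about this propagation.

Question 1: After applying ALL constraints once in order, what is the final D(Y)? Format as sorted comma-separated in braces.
Answer: {3,4,5}

Derivation:
Constraint 1 (V != Y) on D(V)={3,5,6,7,8} D(Y)={3,4,5,6,7,8}: no change
Constraint 2 (Y + U = Z) on D(Y)={3,4,5,6,7,8} D(U)={3,4,5,7} D(Z)={4,5,6,7,8}: Y {3,4,5,6,7,8}->{3,4,5}; U {3,4,5,7}->{3,4,5}; Z {4,5,6,7,8}->{6,7,8}
Constraint 3 (V + Z = U) on D(V)={3,5,6,7,8} D(Z)={6,7,8} D(U)={3,4,5}: V {3,5,6,7,8}->{}; Z {6,7,8}->{}; U {3,4,5}->{}
So after all 3 constraints: D(Y) = {3,4,5}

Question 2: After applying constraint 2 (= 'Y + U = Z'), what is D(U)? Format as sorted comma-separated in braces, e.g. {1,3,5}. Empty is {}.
Constraint 1 (V != Y) on D(V)={3,5,6,7,8} D(Y)={3,4,5,6,7,8}: no change
Constraint 2 (Y + U = Z) on D(Y)={3,4,5,6,7,8} D(U)={3,4,5,7} D(Z)={4,5,6,7,8}: Y {3,4,5,6,7,8}->{3,4,5}; U {3,4,5,7}->{3,4,5}; Z {4,5,6,7,8}->{6,7,8}
So after constraint 2: D(U) = {3,4,5}

Answer: {3,4,5}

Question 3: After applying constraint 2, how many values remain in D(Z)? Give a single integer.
Constraint 1 (V != Y) on D(V)={3,5,6,7,8} D(Y)={3,4,5,6,7,8}: no change
Constraint 2 (Y + U = Z) on D(Y)={3,4,5,6,7,8} D(U)={3,4,5,7} D(Z)={4,5,6,7,8}: Y {3,4,5,6,7,8}->{3,4,5}; U {3,4,5,7}->{3,4,5}; Z {4,5,6,7,8}->{6,7,8}
So after constraint 2: D(Z)={6,7,8}, size = 3

Answer: 3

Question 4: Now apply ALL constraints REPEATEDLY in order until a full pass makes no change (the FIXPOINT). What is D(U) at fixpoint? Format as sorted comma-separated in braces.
pass 0 (initial): D(U)={3,4,5,7}
pass 1: U {3,4,5,7}->{}; V {3,5,6,7,8}->{}; Y {3,4,5,6,7,8}->{3,4,5}; Z {4,5,6,7,8}->{}
pass 2: Y {3,4,5}->{}
pass 3: no change
Fixpoint after 3 passes: D(U) = {}

Answer: {}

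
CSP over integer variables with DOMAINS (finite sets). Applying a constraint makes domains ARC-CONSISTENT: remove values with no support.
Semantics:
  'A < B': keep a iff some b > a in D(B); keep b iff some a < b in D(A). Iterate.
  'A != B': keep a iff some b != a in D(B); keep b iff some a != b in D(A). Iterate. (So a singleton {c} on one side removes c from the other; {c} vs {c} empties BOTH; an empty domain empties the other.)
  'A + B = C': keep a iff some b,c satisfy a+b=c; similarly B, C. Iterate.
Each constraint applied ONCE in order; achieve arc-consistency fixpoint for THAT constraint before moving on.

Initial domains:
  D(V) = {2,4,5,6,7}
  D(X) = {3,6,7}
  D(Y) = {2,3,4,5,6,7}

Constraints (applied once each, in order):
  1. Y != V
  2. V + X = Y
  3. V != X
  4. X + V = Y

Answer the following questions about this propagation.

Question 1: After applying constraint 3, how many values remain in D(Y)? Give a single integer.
Answer: 2

Derivation:
Constraint 1 (Y != V) on D(Y)={2,3,4,5,6,7} D(V)={2,4,5,6,7}: no change
Constraint 2 (V + X = Y) on D(V)={2,4,5,6,7} D(X)={3,6,7} D(Y)={2,3,4,5,6,7}: V {2,4,5,6,7}->{2,4}; X {3,6,7}->{3}; Y {2,3,4,5,6,7}->{5,7}
Constraint 3 (V != X) on D(V)={2,4} D(X)={3}: no change
So after constraint 3: D(Y)={5,7}, size = 2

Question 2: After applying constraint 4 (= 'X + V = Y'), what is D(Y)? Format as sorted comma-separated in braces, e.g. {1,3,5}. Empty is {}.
Answer: {5,7}

Derivation:
Constraint 1 (Y != V) on D(Y)={2,3,4,5,6,7} D(V)={2,4,5,6,7}: no change
Constraint 2 (V + X = Y) on D(V)={2,4,5,6,7} D(X)={3,6,7} D(Y)={2,3,4,5,6,7}: V {2,4,5,6,7}->{2,4}; X {3,6,7}->{3}; Y {2,3,4,5,6,7}->{5,7}
Constraint 3 (V != X) on D(V)={2,4} D(X)={3}: no change
Constraint 4 (X + V = Y) on D(X)={3} D(V)={2,4} D(Y)={5,7}: no change
So after constraint 4: D(Y) = {5,7}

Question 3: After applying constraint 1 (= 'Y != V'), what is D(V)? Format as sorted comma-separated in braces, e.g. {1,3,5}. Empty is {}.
Answer: {2,4,5,6,7}

Derivation:
Constraint 1 (Y != V) on D(Y)={2,3,4,5,6,7} D(V)={2,4,5,6,7}: no change
So after constraint 1: D(V) = {2,4,5,6,7}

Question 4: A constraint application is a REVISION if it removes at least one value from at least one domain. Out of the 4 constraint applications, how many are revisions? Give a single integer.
Answer: 1

Derivation:
Constraint 1 (Y != V) on D(Y)={2,3,4,5,6,7} D(V)={2,4,5,6,7}: no change => not a revision
Constraint 2 (V + X = Y) on D(V)={2,4,5,6,7} D(X)={3,6,7} D(Y)={2,3,4,5,6,7}: V {2,4,5,6,7}->{2,4}; X {3,6,7}->{3}; Y {2,3,4,5,6,7}->{5,7} => REVISION
Constraint 3 (V != X) on D(V)={2,4} D(X)={3}: no change => not a revision
Constraint 4 (X + V = Y) on D(X)={3} D(V)={2,4} D(Y)={5,7}: no change => not a revision
Total revisions = 1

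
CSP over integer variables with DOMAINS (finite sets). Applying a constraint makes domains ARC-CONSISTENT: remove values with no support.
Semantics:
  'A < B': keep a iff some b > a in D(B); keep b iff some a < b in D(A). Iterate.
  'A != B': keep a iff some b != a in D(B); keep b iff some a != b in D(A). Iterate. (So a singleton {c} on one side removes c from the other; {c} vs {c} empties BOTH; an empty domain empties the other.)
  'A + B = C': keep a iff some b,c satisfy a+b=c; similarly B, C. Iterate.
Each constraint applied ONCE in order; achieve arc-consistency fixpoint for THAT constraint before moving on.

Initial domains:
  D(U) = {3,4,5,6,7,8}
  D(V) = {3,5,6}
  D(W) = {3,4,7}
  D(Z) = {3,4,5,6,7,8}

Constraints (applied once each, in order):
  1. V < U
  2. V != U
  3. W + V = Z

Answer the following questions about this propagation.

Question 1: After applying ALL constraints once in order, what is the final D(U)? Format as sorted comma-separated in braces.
Constraint 1 (V < U) on D(V)={3,5,6} D(U)={3,4,5,6,7,8}: U {3,4,5,6,7,8}->{4,5,6,7,8}
Constraint 2 (V != U) on D(V)={3,5,6} D(U)={4,5,6,7,8}: no change
Constraint 3 (W + V = Z) on D(W)={3,4,7} D(V)={3,5,6} D(Z)={3,4,5,6,7,8}: W {3,4,7}->{3,4}; V {3,5,6}->{3,5}; Z {3,4,5,6,7,8}->{6,7,8}
So after all 3 constraints: D(U) = {4,5,6,7,8}

Answer: {4,5,6,7,8}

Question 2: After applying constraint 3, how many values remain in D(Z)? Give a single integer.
Answer: 3

Derivation:
Constraint 1 (V < U) on D(V)={3,5,6} D(U)={3,4,5,6,7,8}: U {3,4,5,6,7,8}->{4,5,6,7,8}
Constraint 2 (V != U) on D(V)={3,5,6} D(U)={4,5,6,7,8}: no change
Constraint 3 (W + V = Z) on D(W)={3,4,7} D(V)={3,5,6} D(Z)={3,4,5,6,7,8}: W {3,4,7}->{3,4}; V {3,5,6}->{3,5}; Z {3,4,5,6,7,8}->{6,7,8}
So after constraint 3: D(Z)={6,7,8}, size = 3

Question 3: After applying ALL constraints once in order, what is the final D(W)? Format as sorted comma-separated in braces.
Answer: {3,4}

Derivation:
Constraint 1 (V < U) on D(V)={3,5,6} D(U)={3,4,5,6,7,8}: U {3,4,5,6,7,8}->{4,5,6,7,8}
Constraint 2 (V != U) on D(V)={3,5,6} D(U)={4,5,6,7,8}: no change
Constraint 3 (W + V = Z) on D(W)={3,4,7} D(V)={3,5,6} D(Z)={3,4,5,6,7,8}: W {3,4,7}->{3,4}; V {3,5,6}->{3,5}; Z {3,4,5,6,7,8}->{6,7,8}
So after all 3 constraints: D(W) = {3,4}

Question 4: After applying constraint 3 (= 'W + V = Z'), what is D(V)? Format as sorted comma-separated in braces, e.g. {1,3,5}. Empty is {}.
Constraint 1 (V < U) on D(V)={3,5,6} D(U)={3,4,5,6,7,8}: U {3,4,5,6,7,8}->{4,5,6,7,8}
Constraint 2 (V != U) on D(V)={3,5,6} D(U)={4,5,6,7,8}: no change
Constraint 3 (W + V = Z) on D(W)={3,4,7} D(V)={3,5,6} D(Z)={3,4,5,6,7,8}: W {3,4,7}->{3,4}; V {3,5,6}->{3,5}; Z {3,4,5,6,7,8}->{6,7,8}
So after constraint 3: D(V) = {3,5}

Answer: {3,5}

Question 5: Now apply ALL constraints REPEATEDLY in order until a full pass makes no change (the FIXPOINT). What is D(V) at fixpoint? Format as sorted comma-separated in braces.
Answer: {3,5}

Derivation:
pass 0 (initial): D(V)={3,5,6}
pass 1: U {3,4,5,6,7,8}->{4,5,6,7,8}; V {3,5,6}->{3,5}; W {3,4,7}->{3,4}; Z {3,4,5,6,7,8}->{6,7,8}
pass 2: no change
Fixpoint after 2 passes: D(V) = {3,5}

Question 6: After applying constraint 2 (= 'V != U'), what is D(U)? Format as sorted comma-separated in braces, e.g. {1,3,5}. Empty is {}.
Constraint 1 (V < U) on D(V)={3,5,6} D(U)={3,4,5,6,7,8}: U {3,4,5,6,7,8}->{4,5,6,7,8}
Constraint 2 (V != U) on D(V)={3,5,6} D(U)={4,5,6,7,8}: no change
So after constraint 2: D(U) = {4,5,6,7,8}

Answer: {4,5,6,7,8}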